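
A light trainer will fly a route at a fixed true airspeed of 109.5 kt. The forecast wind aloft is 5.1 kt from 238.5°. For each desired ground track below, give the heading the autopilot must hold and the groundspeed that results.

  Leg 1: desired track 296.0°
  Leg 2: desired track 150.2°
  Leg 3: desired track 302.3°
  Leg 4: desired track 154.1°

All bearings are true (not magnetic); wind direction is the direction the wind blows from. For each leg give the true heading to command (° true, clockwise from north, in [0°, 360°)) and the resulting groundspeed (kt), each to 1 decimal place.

Leg 1: desired track 296.0°; wind correction -2.3° → command heading 293.7°, groundspeed 106.7 kt
Leg 2: desired track 150.2°; wind correction +2.7° → command heading 152.9°, groundspeed 109.2 kt
Leg 3: desired track 302.3°; wind correction -2.4° → command heading 299.9°, groundspeed 107.2 kt
Leg 4: desired track 154.1°; wind correction +2.7° → command heading 156.8°, groundspeed 108.9 kt

Leg 1: heading=293.7°, groundspeed=106.7 kt
Leg 2: heading=152.9°, groundspeed=109.2 kt
Leg 3: heading=299.9°, groundspeed=107.2 kt
Leg 4: heading=156.8°, groundspeed=108.9 kt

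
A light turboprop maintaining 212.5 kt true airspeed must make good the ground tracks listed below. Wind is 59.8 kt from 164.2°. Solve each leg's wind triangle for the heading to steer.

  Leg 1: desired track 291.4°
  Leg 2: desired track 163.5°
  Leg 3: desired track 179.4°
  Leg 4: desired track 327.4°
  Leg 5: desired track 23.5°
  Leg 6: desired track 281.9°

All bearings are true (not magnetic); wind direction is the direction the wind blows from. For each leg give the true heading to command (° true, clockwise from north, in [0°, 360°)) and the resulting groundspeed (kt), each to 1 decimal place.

Leg 1: heading=278.4°, groundspeed=243.2 kt
Leg 2: heading=163.7°, groundspeed=152.7 kt
Leg 3: heading=175.2°, groundspeed=154.2 kt
Leg 4: heading=322.7°, groundspeed=269.0 kt
Leg 5: heading=33.8°, groundspeed=255.4 kt
Leg 6: heading=267.5°, groundspeed=233.6 kt

Leg 1: desired track 291.4°; wind correction -13.0° → command heading 278.4°, groundspeed 243.2 kt
Leg 2: desired track 163.5°; wind correction +0.2° → command heading 163.7°, groundspeed 152.7 kt
Leg 3: desired track 179.4°; wind correction -4.2° → command heading 175.2°, groundspeed 154.2 kt
Leg 4: desired track 327.4°; wind correction -4.7° → command heading 322.7°, groundspeed 269.0 kt
Leg 5: desired track 23.5°; wind correction +10.3° → command heading 33.8°, groundspeed 255.4 kt
Leg 6: desired track 281.9°; wind correction -14.4° → command heading 267.5°, groundspeed 233.6 kt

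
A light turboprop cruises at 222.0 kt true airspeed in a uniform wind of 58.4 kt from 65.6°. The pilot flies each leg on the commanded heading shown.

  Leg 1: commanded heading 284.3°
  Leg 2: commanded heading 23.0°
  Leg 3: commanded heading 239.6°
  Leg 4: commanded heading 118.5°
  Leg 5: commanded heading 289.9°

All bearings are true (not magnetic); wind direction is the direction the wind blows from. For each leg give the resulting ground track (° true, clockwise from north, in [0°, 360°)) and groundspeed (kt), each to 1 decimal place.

Leg 1: track=276.5°, groundspeed=270.1 kt
Leg 2: track=10.5°, groundspeed=183.3 kt
Leg 3: track=240.8°, groundspeed=280.1 kt
Leg 4: track=132.5°, groundspeed=192.5 kt
Leg 5: track=281.1°, groundspeed=266.9 kt

Leg 1: heading 284.3°; drift -7.8° → track 276.5°, groundspeed 270.1 kt
Leg 2: heading 23.0°; drift -12.5° → track 10.5°, groundspeed 183.3 kt
Leg 3: heading 239.6°; drift +1.2° → track 240.8°, groundspeed 280.1 kt
Leg 4: heading 118.5°; drift +14.0° → track 132.5°, groundspeed 192.5 kt
Leg 5: heading 289.9°; drift -8.8° → track 281.1°, groundspeed 266.9 kt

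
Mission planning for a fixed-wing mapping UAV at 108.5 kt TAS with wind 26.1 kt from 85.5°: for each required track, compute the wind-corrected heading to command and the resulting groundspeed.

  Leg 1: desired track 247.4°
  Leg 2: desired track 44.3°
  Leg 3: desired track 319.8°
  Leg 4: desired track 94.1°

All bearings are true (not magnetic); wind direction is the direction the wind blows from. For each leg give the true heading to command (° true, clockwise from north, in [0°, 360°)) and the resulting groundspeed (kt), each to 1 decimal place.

Leg 1: desired track 247.4°; wind correction -4.3° → command heading 243.1°, groundspeed 133.0 kt
Leg 2: desired track 44.3°; wind correction +9.1° → command heading 53.4°, groundspeed 87.5 kt
Leg 3: desired track 319.8°; wind correction +11.3° → command heading 331.1°, groundspeed 121.6 kt
Leg 4: desired track 94.1°; wind correction -2.1° → command heading 92.0°, groundspeed 82.6 kt

Leg 1: heading=243.1°, groundspeed=133.0 kt
Leg 2: heading=53.4°, groundspeed=87.5 kt
Leg 3: heading=331.1°, groundspeed=121.6 kt
Leg 4: heading=92.0°, groundspeed=82.6 kt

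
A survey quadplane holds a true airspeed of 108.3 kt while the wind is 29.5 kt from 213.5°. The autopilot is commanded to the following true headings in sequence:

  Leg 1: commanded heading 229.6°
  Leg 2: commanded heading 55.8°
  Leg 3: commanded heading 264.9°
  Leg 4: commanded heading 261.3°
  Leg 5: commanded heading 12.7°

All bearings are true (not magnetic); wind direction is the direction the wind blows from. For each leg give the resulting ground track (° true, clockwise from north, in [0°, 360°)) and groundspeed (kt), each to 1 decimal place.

Leg 1: heading 229.6°; drift +5.8° → track 235.4°, groundspeed 80.4 kt
Leg 2: heading 55.8°; drift -4.7° → track 51.1°, groundspeed 136.1 kt
Leg 3: heading 264.9°; drift +14.4° → track 279.3°, groundspeed 92.8 kt
Leg 4: heading 261.3°; drift +13.9° → track 275.2°, groundspeed 91.1 kt
Leg 5: heading 12.7°; drift +4.4° → track 17.1°, groundspeed 136.3 kt

Leg 1: track=235.4°, groundspeed=80.4 kt
Leg 2: track=51.1°, groundspeed=136.1 kt
Leg 3: track=279.3°, groundspeed=92.8 kt
Leg 4: track=275.2°, groundspeed=91.1 kt
Leg 5: track=17.1°, groundspeed=136.3 kt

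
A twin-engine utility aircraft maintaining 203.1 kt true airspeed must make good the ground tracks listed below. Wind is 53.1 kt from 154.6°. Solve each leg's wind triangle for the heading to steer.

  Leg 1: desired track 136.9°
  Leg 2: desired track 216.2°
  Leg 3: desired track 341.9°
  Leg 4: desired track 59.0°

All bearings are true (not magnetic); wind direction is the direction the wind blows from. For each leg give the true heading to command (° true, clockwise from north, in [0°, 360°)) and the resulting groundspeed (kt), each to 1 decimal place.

Leg 1: heading=141.5°, groundspeed=151.9 kt
Leg 2: heading=202.9°, groundspeed=172.4 kt
Leg 3: heading=343.8°, groundspeed=255.7 kt
Leg 4: heading=74.1°, groundspeed=201.3 kt

Leg 1: desired track 136.9°; wind correction +4.6° → command heading 141.5°, groundspeed 151.9 kt
Leg 2: desired track 216.2°; wind correction -13.3° → command heading 202.9°, groundspeed 172.4 kt
Leg 3: desired track 341.9°; wind correction +1.9° → command heading 343.8°, groundspeed 255.7 kt
Leg 4: desired track 59.0°; wind correction +15.1° → command heading 74.1°, groundspeed 201.3 kt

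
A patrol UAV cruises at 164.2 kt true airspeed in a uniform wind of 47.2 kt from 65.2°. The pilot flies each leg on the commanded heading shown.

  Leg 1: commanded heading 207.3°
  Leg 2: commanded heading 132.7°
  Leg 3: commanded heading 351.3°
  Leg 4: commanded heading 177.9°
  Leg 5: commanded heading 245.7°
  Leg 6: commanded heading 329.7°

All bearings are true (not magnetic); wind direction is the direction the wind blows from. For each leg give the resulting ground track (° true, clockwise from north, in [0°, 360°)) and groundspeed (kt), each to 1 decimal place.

Leg 1: track=215.5°, groundspeed=203.5 kt
Leg 2: track=149.3°, groundspeed=152.5 kt
Leg 3: track=334.6°, groundspeed=157.8 kt
Leg 4: track=191.3°, groundspeed=187.5 kt
Leg 5: track=245.6°, groundspeed=211.4 kt
Leg 6: track=314.1°, groundspeed=175.1 kt

Leg 1: heading 207.3°; drift +8.2° → track 215.5°, groundspeed 203.5 kt
Leg 2: heading 132.7°; drift +16.6° → track 149.3°, groundspeed 152.5 kt
Leg 3: heading 351.3°; drift -16.7° → track 334.6°, groundspeed 157.8 kt
Leg 4: heading 177.9°; drift +13.4° → track 191.3°, groundspeed 187.5 kt
Leg 5: heading 245.7°; drift -0.1° → track 245.6°, groundspeed 211.4 kt
Leg 6: heading 329.7°; drift -15.6° → track 314.1°, groundspeed 175.1 kt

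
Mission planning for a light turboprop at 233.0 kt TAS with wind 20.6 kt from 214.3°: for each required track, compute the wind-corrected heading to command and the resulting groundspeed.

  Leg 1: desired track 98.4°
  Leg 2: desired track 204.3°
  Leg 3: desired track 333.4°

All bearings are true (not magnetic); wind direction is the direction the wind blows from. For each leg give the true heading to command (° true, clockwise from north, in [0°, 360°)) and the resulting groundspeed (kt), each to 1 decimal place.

Leg 1: desired track 98.4°; wind correction +4.6° → command heading 103.0°, groundspeed 241.3 kt
Leg 2: desired track 204.3°; wind correction +0.9° → command heading 205.2°, groundspeed 212.7 kt
Leg 3: desired track 333.4°; wind correction -4.4° → command heading 329.0°, groundspeed 242.3 kt

Leg 1: heading=103.0°, groundspeed=241.3 kt
Leg 2: heading=205.2°, groundspeed=212.7 kt
Leg 3: heading=329.0°, groundspeed=242.3 kt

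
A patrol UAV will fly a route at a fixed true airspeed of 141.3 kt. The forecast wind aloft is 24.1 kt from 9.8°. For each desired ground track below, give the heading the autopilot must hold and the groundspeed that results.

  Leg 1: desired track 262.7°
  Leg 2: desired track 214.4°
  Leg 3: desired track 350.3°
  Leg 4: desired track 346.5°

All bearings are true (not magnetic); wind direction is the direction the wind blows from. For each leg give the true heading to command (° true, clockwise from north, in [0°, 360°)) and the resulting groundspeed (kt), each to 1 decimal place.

Leg 1: desired track 262.7°; wind correction +9.4° → command heading 272.1°, groundspeed 146.5 kt
Leg 2: desired track 214.4°; wind correction +4.1° → command heading 218.5°, groundspeed 162.9 kt
Leg 3: desired track 350.3°; wind correction +3.3° → command heading 353.6°, groundspeed 118.4 kt
Leg 4: desired track 346.5°; wind correction +3.9° → command heading 350.4°, groundspeed 118.8 kt

Leg 1: heading=272.1°, groundspeed=146.5 kt
Leg 2: heading=218.5°, groundspeed=162.9 kt
Leg 3: heading=353.6°, groundspeed=118.4 kt
Leg 4: heading=350.4°, groundspeed=118.8 kt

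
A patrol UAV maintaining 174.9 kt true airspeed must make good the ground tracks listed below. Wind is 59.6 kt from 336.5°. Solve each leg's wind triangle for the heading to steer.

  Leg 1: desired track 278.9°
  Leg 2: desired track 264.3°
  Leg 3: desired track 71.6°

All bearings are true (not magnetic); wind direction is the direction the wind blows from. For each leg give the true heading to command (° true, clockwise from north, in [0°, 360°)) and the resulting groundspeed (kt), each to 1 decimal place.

Leg 1: heading=295.6°, groundspeed=135.6 kt
Leg 2: heading=283.2°, groundspeed=147.2 kt
Leg 3: heading=51.8°, groundspeed=169.8 kt

Leg 1: desired track 278.9°; wind correction +16.7° → command heading 295.6°, groundspeed 135.6 kt
Leg 2: desired track 264.3°; wind correction +18.9° → command heading 283.2°, groundspeed 147.2 kt
Leg 3: desired track 71.6°; wind correction -19.8° → command heading 51.8°, groundspeed 169.8 kt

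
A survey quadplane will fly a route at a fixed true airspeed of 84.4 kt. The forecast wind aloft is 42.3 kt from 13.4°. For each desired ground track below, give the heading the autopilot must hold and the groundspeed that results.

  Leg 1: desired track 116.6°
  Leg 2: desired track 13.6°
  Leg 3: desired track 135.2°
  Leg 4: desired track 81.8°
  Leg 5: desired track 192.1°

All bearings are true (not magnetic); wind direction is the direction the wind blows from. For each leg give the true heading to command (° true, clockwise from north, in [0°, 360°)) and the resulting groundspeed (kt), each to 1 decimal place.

Leg 1: heading=87.4°, groundspeed=83.3 kt
Leg 2: heading=13.5°, groundspeed=42.1 kt
Leg 3: heading=110.0°, groundspeed=98.7 kt
Leg 4: heading=54.0°, groundspeed=59.1 kt
Leg 5: heading=191.4°, groundspeed=126.7 kt

Leg 1: desired track 116.6°; wind correction -29.2° → command heading 87.4°, groundspeed 83.3 kt
Leg 2: desired track 13.6°; wind correction -0.1° → command heading 13.5°, groundspeed 42.1 kt
Leg 3: desired track 135.2°; wind correction -25.2° → command heading 110.0°, groundspeed 98.7 kt
Leg 4: desired track 81.8°; wind correction -27.8° → command heading 54.0°, groundspeed 59.1 kt
Leg 5: desired track 192.1°; wind correction -0.7° → command heading 191.4°, groundspeed 126.7 kt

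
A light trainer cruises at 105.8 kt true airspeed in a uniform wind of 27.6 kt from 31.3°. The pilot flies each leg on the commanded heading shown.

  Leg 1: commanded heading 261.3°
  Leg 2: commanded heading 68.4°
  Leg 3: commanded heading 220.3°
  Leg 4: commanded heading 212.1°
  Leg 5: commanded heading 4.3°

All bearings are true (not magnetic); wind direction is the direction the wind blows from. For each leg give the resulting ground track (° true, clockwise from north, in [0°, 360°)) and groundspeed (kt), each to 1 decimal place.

Leg 1: track=251.6°, groundspeed=125.3 kt
Leg 2: track=79.6°, groundspeed=85.4 kt
Leg 3: track=218.4°, groundspeed=133.1 kt
Leg 4: track=211.9°, groundspeed=133.4 kt
Leg 5: track=355.5°, groundspeed=82.2 kt

Leg 1: heading 261.3°; drift -9.7° → track 251.6°, groundspeed 125.3 kt
Leg 2: heading 68.4°; drift +11.2° → track 79.6°, groundspeed 85.4 kt
Leg 3: heading 220.3°; drift -1.9° → track 218.4°, groundspeed 133.1 kt
Leg 4: heading 212.1°; drift -0.2° → track 211.9°, groundspeed 133.4 kt
Leg 5: heading 4.3°; drift -8.8° → track 355.5°, groundspeed 82.2 kt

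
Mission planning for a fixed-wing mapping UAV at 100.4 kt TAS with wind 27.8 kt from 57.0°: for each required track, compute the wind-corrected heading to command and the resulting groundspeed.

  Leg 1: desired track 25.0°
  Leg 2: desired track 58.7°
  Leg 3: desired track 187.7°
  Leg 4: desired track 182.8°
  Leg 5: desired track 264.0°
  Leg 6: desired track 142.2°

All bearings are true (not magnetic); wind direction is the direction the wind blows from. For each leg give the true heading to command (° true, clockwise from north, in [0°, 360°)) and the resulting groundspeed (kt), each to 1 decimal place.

Leg 1: heading=33.4°, groundspeed=75.7 kt
Leg 2: heading=58.2°, groundspeed=72.6 kt
Leg 3: heading=175.6°, groundspeed=116.3 kt
Leg 4: heading=169.8°, groundspeed=114.1 kt
Leg 5: heading=271.2°, groundspeed=124.4 kt
Leg 6: heading=126.2°, groundspeed=94.2 kt

Leg 1: desired track 25.0°; wind correction +8.4° → command heading 33.4°, groundspeed 75.7 kt
Leg 2: desired track 58.7°; wind correction -0.5° → command heading 58.2°, groundspeed 72.6 kt
Leg 3: desired track 187.7°; wind correction -12.1° → command heading 175.6°, groundspeed 116.3 kt
Leg 4: desired track 182.8°; wind correction -13.0° → command heading 169.8°, groundspeed 114.1 kt
Leg 5: desired track 264.0°; wind correction +7.2° → command heading 271.2°, groundspeed 124.4 kt
Leg 6: desired track 142.2°; wind correction -16.0° → command heading 126.2°, groundspeed 94.2 kt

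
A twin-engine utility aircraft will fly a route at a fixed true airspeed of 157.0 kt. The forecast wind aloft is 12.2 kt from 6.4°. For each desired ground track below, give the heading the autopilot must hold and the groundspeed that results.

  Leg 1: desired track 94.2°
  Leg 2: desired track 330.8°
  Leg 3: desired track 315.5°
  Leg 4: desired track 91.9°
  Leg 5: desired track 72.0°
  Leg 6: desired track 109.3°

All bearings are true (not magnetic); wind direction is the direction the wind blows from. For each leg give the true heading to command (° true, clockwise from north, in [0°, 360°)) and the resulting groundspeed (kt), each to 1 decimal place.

Leg 1: desired track 94.2°; wind correction -4.5° → command heading 89.7°, groundspeed 156.1 kt
Leg 2: desired track 330.8°; wind correction +2.6° → command heading 333.4°, groundspeed 146.9 kt
Leg 3: desired track 315.5°; wind correction +3.5° → command heading 319.0°, groundspeed 149.0 kt
Leg 4: desired track 91.9°; wind correction -4.4° → command heading 87.5°, groundspeed 155.6 kt
Leg 5: desired track 72.0°; wind correction -4.1° → command heading 67.9°, groundspeed 151.6 kt
Leg 6: desired track 109.3°; wind correction -4.3° → command heading 105.0°, groundspeed 159.3 kt

Leg 1: heading=89.7°, groundspeed=156.1 kt
Leg 2: heading=333.4°, groundspeed=146.9 kt
Leg 3: heading=319.0°, groundspeed=149.0 kt
Leg 4: heading=87.5°, groundspeed=155.6 kt
Leg 5: heading=67.9°, groundspeed=151.6 kt
Leg 6: heading=105.0°, groundspeed=159.3 kt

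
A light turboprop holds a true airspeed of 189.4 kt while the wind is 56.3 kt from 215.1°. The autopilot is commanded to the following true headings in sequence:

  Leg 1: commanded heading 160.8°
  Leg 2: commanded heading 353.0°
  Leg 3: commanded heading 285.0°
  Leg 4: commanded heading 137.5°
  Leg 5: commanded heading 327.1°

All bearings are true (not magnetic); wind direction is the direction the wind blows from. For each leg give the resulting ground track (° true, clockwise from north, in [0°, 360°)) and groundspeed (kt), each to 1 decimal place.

Leg 1: track=144.5°, groundspeed=163.1 kt
Leg 2: track=2.3°, groundspeed=234.2 kt
Leg 3: track=302.3°, groundspeed=178.1 kt
Leg 4: track=120.3°, groundspeed=185.6 kt
Leg 5: track=341.0°, groundspeed=216.9 kt

Leg 1: heading 160.8°; drift -16.3° → track 144.5°, groundspeed 163.1 kt
Leg 2: heading 353.0°; drift +9.3° → track 2.3°, groundspeed 234.2 kt
Leg 3: heading 285.0°; drift +17.3° → track 302.3°, groundspeed 178.1 kt
Leg 4: heading 137.5°; drift -17.2° → track 120.3°, groundspeed 185.6 kt
Leg 5: heading 327.1°; drift +13.9° → track 341.0°, groundspeed 216.9 kt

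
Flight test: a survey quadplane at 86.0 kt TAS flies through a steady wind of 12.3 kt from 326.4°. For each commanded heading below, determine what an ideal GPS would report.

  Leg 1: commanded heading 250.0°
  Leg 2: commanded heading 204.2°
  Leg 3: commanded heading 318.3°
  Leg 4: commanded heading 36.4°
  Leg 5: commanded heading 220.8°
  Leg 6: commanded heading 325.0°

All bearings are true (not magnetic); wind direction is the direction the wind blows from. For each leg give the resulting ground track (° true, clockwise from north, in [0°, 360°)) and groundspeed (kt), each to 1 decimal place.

Leg 1: track=241.8°, groundspeed=84.0 kt
Leg 2: track=197.8°, groundspeed=93.1 kt
Leg 3: track=317.0°, groundspeed=73.8 kt
Leg 4: track=44.4°, groundspeed=82.6 kt
Leg 5: track=213.2°, groundspeed=90.1 kt
Leg 6: track=324.8°, groundspeed=73.7 kt

Leg 1: heading 250.0°; drift -8.2° → track 241.8°, groundspeed 84.0 kt
Leg 2: heading 204.2°; drift -6.4° → track 197.8°, groundspeed 93.1 kt
Leg 3: heading 318.3°; drift -1.3° → track 317.0°, groundspeed 73.8 kt
Leg 4: heading 36.4°; drift +8.0° → track 44.4°, groundspeed 82.6 kt
Leg 5: heading 220.8°; drift -7.6° → track 213.2°, groundspeed 90.1 kt
Leg 6: heading 325.0°; drift -0.2° → track 324.8°, groundspeed 73.7 kt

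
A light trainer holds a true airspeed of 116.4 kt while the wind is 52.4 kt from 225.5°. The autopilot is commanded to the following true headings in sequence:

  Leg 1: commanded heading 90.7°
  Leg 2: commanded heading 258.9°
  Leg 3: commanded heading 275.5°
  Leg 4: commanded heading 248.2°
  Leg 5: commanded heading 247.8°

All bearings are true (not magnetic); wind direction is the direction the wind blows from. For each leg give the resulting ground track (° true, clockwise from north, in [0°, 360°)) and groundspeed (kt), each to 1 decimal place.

Leg 1: track=77.1°, groundspeed=157.8 kt
Leg 2: track=280.6°, groundspeed=78.2 kt
Leg 3: track=301.4°, groundspeed=91.9 kt
Leg 4: track=264.7°, groundspeed=71.0 kt
Leg 5: track=264.1°, groundspeed=70.8 kt

Leg 1: heading 90.7°; drift -13.6° → track 77.1°, groundspeed 157.8 kt
Leg 2: heading 258.9°; drift +21.7° → track 280.6°, groundspeed 78.2 kt
Leg 3: heading 275.5°; drift +25.9° → track 301.4°, groundspeed 91.9 kt
Leg 4: heading 248.2°; drift +16.5° → track 264.7°, groundspeed 71.0 kt
Leg 5: heading 247.8°; drift +16.3° → track 264.1°, groundspeed 70.8 kt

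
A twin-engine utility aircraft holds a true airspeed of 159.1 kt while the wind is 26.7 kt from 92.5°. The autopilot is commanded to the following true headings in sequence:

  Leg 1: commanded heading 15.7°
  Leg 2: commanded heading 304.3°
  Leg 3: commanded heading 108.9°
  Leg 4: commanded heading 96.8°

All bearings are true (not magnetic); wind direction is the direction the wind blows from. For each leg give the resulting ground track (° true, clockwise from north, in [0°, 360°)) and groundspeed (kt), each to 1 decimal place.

Leg 1: heading 15.7°; drift -9.6° → track 6.1°, groundspeed 155.2 kt
Leg 2: heading 304.3°; drift -4.4° → track 299.9°, groundspeed 182.3 kt
Leg 3: heading 108.9°; drift +3.2° → track 112.1°, groundspeed 133.7 kt
Leg 4: heading 96.8°; drift +0.9° → track 97.7°, groundspeed 132.5 kt

Leg 1: track=6.1°, groundspeed=155.2 kt
Leg 2: track=299.9°, groundspeed=182.3 kt
Leg 3: track=112.1°, groundspeed=133.7 kt
Leg 4: track=97.7°, groundspeed=132.5 kt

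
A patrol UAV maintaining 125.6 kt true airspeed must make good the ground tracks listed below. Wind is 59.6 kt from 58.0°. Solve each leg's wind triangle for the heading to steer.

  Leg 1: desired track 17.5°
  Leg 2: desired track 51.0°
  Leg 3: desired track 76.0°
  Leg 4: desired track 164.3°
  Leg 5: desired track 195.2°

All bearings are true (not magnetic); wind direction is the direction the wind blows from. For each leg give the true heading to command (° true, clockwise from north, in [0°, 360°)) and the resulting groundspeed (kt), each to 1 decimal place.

Leg 1: desired track 17.5°; wind correction +17.9° → command heading 35.4°, groundspeed 74.2 kt
Leg 2: desired track 51.0°; wind correction +3.3° → command heading 54.3°, groundspeed 66.2 kt
Leg 3: desired track 76.0°; wind correction -8.4° → command heading 67.6°, groundspeed 67.6 kt
Leg 4: desired track 164.3°; wind correction -27.1° → command heading 137.2°, groundspeed 128.5 kt
Leg 5: desired track 195.2°; wind correction -18.8° → command heading 176.4°, groundspeed 162.6 kt

Leg 1: heading=35.4°, groundspeed=74.2 kt
Leg 2: heading=54.3°, groundspeed=66.2 kt
Leg 3: heading=67.6°, groundspeed=67.6 kt
Leg 4: heading=137.2°, groundspeed=128.5 kt
Leg 5: heading=176.4°, groundspeed=162.6 kt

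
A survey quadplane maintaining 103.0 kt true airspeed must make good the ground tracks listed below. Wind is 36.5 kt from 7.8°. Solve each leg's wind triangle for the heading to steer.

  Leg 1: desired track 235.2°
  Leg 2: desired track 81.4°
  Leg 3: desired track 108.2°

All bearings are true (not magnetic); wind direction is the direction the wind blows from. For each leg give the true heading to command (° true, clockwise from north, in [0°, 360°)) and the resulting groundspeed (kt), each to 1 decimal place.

Leg 1: heading=250.3°, groundspeed=124.1 kt
Leg 2: heading=61.5°, groundspeed=86.6 kt
Leg 3: heading=87.8°, groundspeed=103.1 kt

Leg 1: desired track 235.2°; wind correction +15.1° → command heading 250.3°, groundspeed 124.1 kt
Leg 2: desired track 81.4°; wind correction -19.9° → command heading 61.5°, groundspeed 86.6 kt
Leg 3: desired track 108.2°; wind correction -20.4° → command heading 87.8°, groundspeed 103.1 kt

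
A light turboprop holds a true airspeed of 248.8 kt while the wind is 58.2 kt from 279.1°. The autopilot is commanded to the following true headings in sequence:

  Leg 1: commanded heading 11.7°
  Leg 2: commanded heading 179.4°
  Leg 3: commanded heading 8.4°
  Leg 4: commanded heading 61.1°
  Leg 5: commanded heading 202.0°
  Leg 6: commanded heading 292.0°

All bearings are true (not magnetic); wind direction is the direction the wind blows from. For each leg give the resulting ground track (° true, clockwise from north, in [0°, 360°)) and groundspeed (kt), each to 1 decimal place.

Leg 1: heading 11.7°; drift +13.0° → track 24.7°, groundspeed 258.1 kt
Leg 2: heading 179.4°; drift -12.5° → track 166.9°, groundspeed 264.9 kt
Leg 3: heading 8.4°; drift +13.2° → track 21.6°, groundspeed 254.8 kt
Leg 4: heading 61.1°; drift +6.9° → track 68.0°, groundspeed 296.8 kt
Leg 5: heading 202.0°; drift -13.5° → track 188.5°, groundspeed 242.5 kt
Leg 6: heading 292.0°; drift +3.9° → track 295.9°, groundspeed 192.5 kt

Leg 1: track=24.7°, groundspeed=258.1 kt
Leg 2: track=166.9°, groundspeed=264.9 kt
Leg 3: track=21.6°, groundspeed=254.8 kt
Leg 4: track=68.0°, groundspeed=296.8 kt
Leg 5: track=188.5°, groundspeed=242.5 kt
Leg 6: track=295.9°, groundspeed=192.5 kt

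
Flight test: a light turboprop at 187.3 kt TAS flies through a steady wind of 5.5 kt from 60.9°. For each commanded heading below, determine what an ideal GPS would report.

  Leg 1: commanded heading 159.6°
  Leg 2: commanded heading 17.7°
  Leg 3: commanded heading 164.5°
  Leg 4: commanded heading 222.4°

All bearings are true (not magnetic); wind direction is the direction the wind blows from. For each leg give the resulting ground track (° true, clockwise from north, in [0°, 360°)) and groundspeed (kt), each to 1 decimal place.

Leg 1: heading 159.6°; drift +1.7° → track 161.3°, groundspeed 188.2 kt
Leg 2: heading 17.7°; drift -1.2° → track 16.5°, groundspeed 183.3 kt
Leg 3: heading 164.5°; drift +1.6° → track 166.1°, groundspeed 188.7 kt
Leg 4: heading 222.4°; drift +0.5° → track 222.9°, groundspeed 192.5 kt

Leg 1: track=161.3°, groundspeed=188.2 kt
Leg 2: track=16.5°, groundspeed=183.3 kt
Leg 3: track=166.1°, groundspeed=188.7 kt
Leg 4: track=222.9°, groundspeed=192.5 kt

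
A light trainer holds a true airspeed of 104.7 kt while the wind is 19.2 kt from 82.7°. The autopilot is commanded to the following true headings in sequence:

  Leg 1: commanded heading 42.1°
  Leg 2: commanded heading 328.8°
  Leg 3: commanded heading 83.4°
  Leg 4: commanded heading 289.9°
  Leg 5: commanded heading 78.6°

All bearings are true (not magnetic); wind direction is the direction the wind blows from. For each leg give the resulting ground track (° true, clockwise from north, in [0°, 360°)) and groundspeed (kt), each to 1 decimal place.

Leg 1: track=34.2°, groundspeed=91.0 kt
Leg 2: track=319.9°, groundspeed=113.8 kt
Leg 3: track=83.6°, groundspeed=85.5 kt
Leg 4: track=285.8°, groundspeed=122.1 kt
Leg 5: track=77.7°, groundspeed=85.6 kt

Leg 1: heading 42.1°; drift -7.9° → track 34.2°, groundspeed 91.0 kt
Leg 2: heading 328.8°; drift -8.9° → track 319.9°, groundspeed 113.8 kt
Leg 3: heading 83.4°; drift +0.2° → track 83.6°, groundspeed 85.5 kt
Leg 4: heading 289.9°; drift -4.1° → track 285.8°, groundspeed 122.1 kt
Leg 5: heading 78.6°; drift -0.9° → track 77.7°, groundspeed 85.6 kt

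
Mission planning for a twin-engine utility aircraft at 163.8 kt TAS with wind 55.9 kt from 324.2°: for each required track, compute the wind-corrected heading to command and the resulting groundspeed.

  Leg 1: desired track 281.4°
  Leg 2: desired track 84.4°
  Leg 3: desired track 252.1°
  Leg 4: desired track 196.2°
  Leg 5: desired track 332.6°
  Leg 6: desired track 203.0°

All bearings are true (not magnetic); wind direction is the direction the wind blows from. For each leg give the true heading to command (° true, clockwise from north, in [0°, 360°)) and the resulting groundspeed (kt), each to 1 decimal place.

Leg 1: heading=294.8°, groundspeed=118.3 kt
Leg 2: heading=67.2°, groundspeed=184.6 kt
Leg 3: heading=271.1°, groundspeed=137.7 kt
Leg 4: heading=211.8°, groundspeed=192.2 kt
Leg 5: heading=329.7°, groundspeed=108.3 kt
Leg 6: heading=220.0°, groundspeed=185.6 kt

Leg 1: desired track 281.4°; wind correction +13.4° → command heading 294.8°, groundspeed 118.3 kt
Leg 2: desired track 84.4°; wind correction -17.2° → command heading 67.2°, groundspeed 184.6 kt
Leg 3: desired track 252.1°; wind correction +19.0° → command heading 271.1°, groundspeed 137.7 kt
Leg 4: desired track 196.2°; wind correction +15.6° → command heading 211.8°, groundspeed 192.2 kt
Leg 5: desired track 332.6°; wind correction -2.9° → command heading 329.7°, groundspeed 108.3 kt
Leg 6: desired track 203.0°; wind correction +17.0° → command heading 220.0°, groundspeed 185.6 kt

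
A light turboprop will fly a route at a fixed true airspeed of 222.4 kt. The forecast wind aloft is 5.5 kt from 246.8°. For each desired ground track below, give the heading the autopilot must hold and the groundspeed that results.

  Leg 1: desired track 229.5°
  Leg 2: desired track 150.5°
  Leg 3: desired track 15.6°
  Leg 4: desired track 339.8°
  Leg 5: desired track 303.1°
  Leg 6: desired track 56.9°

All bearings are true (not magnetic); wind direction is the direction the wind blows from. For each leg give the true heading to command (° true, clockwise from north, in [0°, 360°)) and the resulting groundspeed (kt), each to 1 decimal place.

Leg 1: desired track 229.5°; wind correction +0.4° → command heading 229.9°, groundspeed 217.1 kt
Leg 2: desired track 150.5°; wind correction +1.4° → command heading 151.9°, groundspeed 222.9 kt
Leg 3: desired track 15.6°; wind correction -1.1° → command heading 14.5°, groundspeed 225.8 kt
Leg 4: desired track 339.8°; wind correction -1.4° → command heading 338.4°, groundspeed 222.6 kt
Leg 5: desired track 303.1°; wind correction -1.2° → command heading 301.9°, groundspeed 219.3 kt
Leg 6: desired track 56.9°; wind correction -0.2° → command heading 56.7°, groundspeed 227.8 kt

Leg 1: heading=229.9°, groundspeed=217.1 kt
Leg 2: heading=151.9°, groundspeed=222.9 kt
Leg 3: heading=14.5°, groundspeed=225.8 kt
Leg 4: heading=338.4°, groundspeed=222.6 kt
Leg 5: heading=301.9°, groundspeed=219.3 kt
Leg 6: heading=56.7°, groundspeed=227.8 kt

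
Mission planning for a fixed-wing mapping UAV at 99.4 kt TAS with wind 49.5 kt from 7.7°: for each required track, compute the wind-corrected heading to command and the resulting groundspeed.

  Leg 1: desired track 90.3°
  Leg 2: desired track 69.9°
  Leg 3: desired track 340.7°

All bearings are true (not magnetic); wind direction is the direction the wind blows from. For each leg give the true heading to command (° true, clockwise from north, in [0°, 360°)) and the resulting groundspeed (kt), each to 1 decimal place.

Leg 1: heading=60.7°, groundspeed=80.1 kt
Leg 2: heading=43.8°, groundspeed=66.1 kt
Leg 3: heading=353.8°, groundspeed=52.7 kt

Leg 1: desired track 90.3°; wind correction -29.6° → command heading 60.7°, groundspeed 80.1 kt
Leg 2: desired track 69.9°; wind correction -26.1° → command heading 43.8°, groundspeed 66.1 kt
Leg 3: desired track 340.7°; wind correction +13.1° → command heading 353.8°, groundspeed 52.7 kt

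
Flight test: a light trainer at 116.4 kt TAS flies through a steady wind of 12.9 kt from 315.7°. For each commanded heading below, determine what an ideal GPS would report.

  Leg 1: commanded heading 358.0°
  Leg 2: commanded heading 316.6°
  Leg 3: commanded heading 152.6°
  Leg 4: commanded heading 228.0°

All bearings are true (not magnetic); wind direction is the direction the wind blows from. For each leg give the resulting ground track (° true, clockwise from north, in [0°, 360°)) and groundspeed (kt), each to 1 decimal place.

Leg 1: track=2.6°, groundspeed=107.2 kt
Leg 2: track=316.7°, groundspeed=103.5 kt
Leg 3: track=150.9°, groundspeed=128.8 kt
Leg 4: track=221.7°, groundspeed=116.6 kt

Leg 1: heading 358.0°; drift +4.6° → track 2.6°, groundspeed 107.2 kt
Leg 2: heading 316.6°; drift +0.1° → track 316.7°, groundspeed 103.5 kt
Leg 3: heading 152.6°; drift -1.7° → track 150.9°, groundspeed 128.8 kt
Leg 4: heading 228.0°; drift -6.3° → track 221.7°, groundspeed 116.6 kt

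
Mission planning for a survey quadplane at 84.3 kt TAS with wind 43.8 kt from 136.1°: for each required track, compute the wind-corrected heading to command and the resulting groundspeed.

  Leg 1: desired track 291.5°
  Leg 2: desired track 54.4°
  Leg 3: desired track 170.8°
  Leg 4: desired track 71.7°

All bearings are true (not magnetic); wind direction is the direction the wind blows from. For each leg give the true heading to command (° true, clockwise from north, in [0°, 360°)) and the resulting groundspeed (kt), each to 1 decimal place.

Leg 1: heading=279.0°, groundspeed=122.1 kt
Leg 2: heading=85.3°, groundspeed=66.0 kt
Leg 3: heading=153.6°, groundspeed=44.5 kt
Leg 4: heading=99.6°, groundspeed=55.5 kt

Leg 1: desired track 291.5°; wind correction -12.5° → command heading 279.0°, groundspeed 122.1 kt
Leg 2: desired track 54.4°; wind correction +30.9° → command heading 85.3°, groundspeed 66.0 kt
Leg 3: desired track 170.8°; wind correction -17.2° → command heading 153.6°, groundspeed 44.5 kt
Leg 4: desired track 71.7°; wind correction +27.9° → command heading 99.6°, groundspeed 55.5 kt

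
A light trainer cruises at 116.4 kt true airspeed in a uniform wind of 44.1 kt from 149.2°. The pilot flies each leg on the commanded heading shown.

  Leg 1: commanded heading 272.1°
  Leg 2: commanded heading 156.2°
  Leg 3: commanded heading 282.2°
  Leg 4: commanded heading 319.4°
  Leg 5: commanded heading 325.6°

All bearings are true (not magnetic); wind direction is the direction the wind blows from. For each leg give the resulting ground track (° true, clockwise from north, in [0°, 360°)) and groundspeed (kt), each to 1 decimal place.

Leg 1: track=286.9°, groundspeed=145.2 kt
Leg 2: track=160.4°, groundspeed=72.8 kt
Leg 3: track=294.6°, groundspeed=150.0 kt
Leg 4: track=322.1°, groundspeed=160.0 kt
Leg 5: track=326.6°, groundspeed=160.4 kt

Leg 1: heading 272.1°; drift +14.8° → track 286.9°, groundspeed 145.2 kt
Leg 2: heading 156.2°; drift +4.2° → track 160.4°, groundspeed 72.8 kt
Leg 3: heading 282.2°; drift +12.4° → track 294.6°, groundspeed 150.0 kt
Leg 4: heading 319.4°; drift +2.7° → track 322.1°, groundspeed 160.0 kt
Leg 5: heading 325.6°; drift +1.0° → track 326.6°, groundspeed 160.4 kt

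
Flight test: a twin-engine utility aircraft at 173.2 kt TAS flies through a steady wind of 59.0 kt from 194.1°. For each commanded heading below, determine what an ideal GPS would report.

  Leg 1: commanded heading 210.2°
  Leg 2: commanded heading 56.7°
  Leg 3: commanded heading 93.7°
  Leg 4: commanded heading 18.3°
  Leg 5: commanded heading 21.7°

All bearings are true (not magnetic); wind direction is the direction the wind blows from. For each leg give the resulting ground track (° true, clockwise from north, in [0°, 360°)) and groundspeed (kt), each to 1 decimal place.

Leg 1: heading 210.2°; drift +8.0° → track 218.2°, groundspeed 117.7 kt
Leg 2: heading 56.7°; drift -10.4° → track 46.3°, groundspeed 220.3 kt
Leg 3: heading 93.7°; drift -17.5° → track 76.2°, groundspeed 192.8 kt
Leg 4: heading 18.3°; drift -1.1° → track 17.2°, groundspeed 232.1 kt
Leg 5: heading 21.7°; drift -1.9° → track 19.8°, groundspeed 231.8 kt

Leg 1: track=218.2°, groundspeed=117.7 kt
Leg 2: track=46.3°, groundspeed=220.3 kt
Leg 3: track=76.2°, groundspeed=192.8 kt
Leg 4: track=17.2°, groundspeed=232.1 kt
Leg 5: track=19.8°, groundspeed=231.8 kt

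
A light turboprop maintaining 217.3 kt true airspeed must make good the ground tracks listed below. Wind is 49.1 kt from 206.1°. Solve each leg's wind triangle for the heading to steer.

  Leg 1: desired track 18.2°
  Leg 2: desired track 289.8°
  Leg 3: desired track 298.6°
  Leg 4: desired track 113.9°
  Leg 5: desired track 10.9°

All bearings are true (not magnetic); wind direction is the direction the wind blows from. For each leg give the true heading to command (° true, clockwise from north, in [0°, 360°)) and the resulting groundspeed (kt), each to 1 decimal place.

Leg 1: desired track 18.2°; wind correction -1.8° → command heading 16.4°, groundspeed 265.8 kt
Leg 2: desired track 289.8°; wind correction -13.0° → command heading 276.8°, groundspeed 206.4 kt
Leg 3: desired track 298.6°; wind correction -13.0° → command heading 285.6°, groundspeed 213.8 kt
Leg 4: desired track 113.9°; wind correction +13.0° → command heading 126.9°, groundspeed 213.6 kt
Leg 5: desired track 10.9°; wind correction -3.4° → command heading 7.5°, groundspeed 264.3 kt

Leg 1: heading=16.4°, groundspeed=265.8 kt
Leg 2: heading=276.8°, groundspeed=206.4 kt
Leg 3: heading=285.6°, groundspeed=213.8 kt
Leg 4: heading=126.9°, groundspeed=213.6 kt
Leg 5: heading=7.5°, groundspeed=264.3 kt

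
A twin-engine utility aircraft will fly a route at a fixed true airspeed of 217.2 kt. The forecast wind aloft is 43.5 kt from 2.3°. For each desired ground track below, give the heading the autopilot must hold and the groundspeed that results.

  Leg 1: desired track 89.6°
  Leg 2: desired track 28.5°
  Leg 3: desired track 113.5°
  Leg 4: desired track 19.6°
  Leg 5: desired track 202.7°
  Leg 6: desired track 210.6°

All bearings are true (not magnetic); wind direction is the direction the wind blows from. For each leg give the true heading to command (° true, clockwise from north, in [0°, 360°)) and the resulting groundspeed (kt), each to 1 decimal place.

Leg 1: heading=78.1°, groundspeed=210.8 kt
Leg 2: heading=23.4°, groundspeed=177.3 kt
Leg 3: heading=102.7°, groundspeed=229.1 kt
Leg 4: heading=16.2°, groundspeed=175.3 kt
Leg 5: heading=206.7°, groundspeed=257.4 kt
Leg 6: heading=216.0°, groundspeed=254.5 kt

Leg 1: desired track 89.6°; wind correction -11.5° → command heading 78.1°, groundspeed 210.8 kt
Leg 2: desired track 28.5°; wind correction -5.1° → command heading 23.4°, groundspeed 177.3 kt
Leg 3: desired track 113.5°; wind correction -10.8° → command heading 102.7°, groundspeed 229.1 kt
Leg 4: desired track 19.6°; wind correction -3.4° → command heading 16.2°, groundspeed 175.3 kt
Leg 5: desired track 202.7°; wind correction +4.0° → command heading 206.7°, groundspeed 257.4 kt
Leg 6: desired track 210.6°; wind correction +5.4° → command heading 216.0°, groundspeed 254.5 kt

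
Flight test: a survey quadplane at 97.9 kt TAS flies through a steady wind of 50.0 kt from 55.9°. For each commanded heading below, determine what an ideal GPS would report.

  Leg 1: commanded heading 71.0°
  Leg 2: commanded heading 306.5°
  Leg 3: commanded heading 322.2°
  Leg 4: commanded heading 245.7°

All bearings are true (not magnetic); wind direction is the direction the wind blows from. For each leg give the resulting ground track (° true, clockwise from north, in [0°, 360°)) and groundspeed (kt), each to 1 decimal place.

Leg 1: heading 71.0°; drift +14.7° → track 85.7°, groundspeed 51.3 kt
Leg 2: heading 306.5°; drift -22.4° → track 284.1°, groundspeed 123.8 kt
Leg 3: heading 322.2°; drift -26.3° → track 295.9°, groundspeed 112.8 kt
Leg 4: heading 245.7°; drift -3.3° → track 242.4°, groundspeed 147.4 kt

Leg 1: track=85.7°, groundspeed=51.3 kt
Leg 2: track=284.1°, groundspeed=123.8 kt
Leg 3: track=295.9°, groundspeed=112.8 kt
Leg 4: track=242.4°, groundspeed=147.4 kt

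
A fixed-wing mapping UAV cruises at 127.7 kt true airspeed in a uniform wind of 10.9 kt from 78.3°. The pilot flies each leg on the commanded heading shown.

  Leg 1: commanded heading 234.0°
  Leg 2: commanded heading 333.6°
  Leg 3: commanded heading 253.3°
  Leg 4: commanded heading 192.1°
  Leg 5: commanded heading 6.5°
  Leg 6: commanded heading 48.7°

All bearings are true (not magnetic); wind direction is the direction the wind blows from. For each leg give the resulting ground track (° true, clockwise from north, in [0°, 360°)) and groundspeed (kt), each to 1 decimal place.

Leg 1: track=235.9°, groundspeed=137.7 kt
Leg 2: track=329.0°, groundspeed=130.9 kt
Leg 3: track=253.7°, groundspeed=138.6 kt
Leg 4: track=196.4°, groundspeed=132.5 kt
Leg 5: track=1.7°, groundspeed=124.7 kt
Leg 6: track=46.1°, groundspeed=118.3 kt

Leg 1: heading 234.0°; drift +1.9° → track 235.9°, groundspeed 137.7 kt
Leg 2: heading 333.6°; drift -4.6° → track 329.0°, groundspeed 130.9 kt
Leg 3: heading 253.3°; drift +0.4° → track 253.7°, groundspeed 138.6 kt
Leg 4: heading 192.1°; drift +4.3° → track 196.4°, groundspeed 132.5 kt
Leg 5: heading 6.5°; drift -4.8° → track 1.7°, groundspeed 124.7 kt
Leg 6: heading 48.7°; drift -2.6° → track 46.1°, groundspeed 118.3 kt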